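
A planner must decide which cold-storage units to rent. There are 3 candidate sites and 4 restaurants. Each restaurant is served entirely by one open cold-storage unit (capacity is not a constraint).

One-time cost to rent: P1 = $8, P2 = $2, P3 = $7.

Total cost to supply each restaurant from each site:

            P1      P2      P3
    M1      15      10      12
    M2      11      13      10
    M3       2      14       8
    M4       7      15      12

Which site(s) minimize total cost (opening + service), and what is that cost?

For any fixed open set, each restaurant goes to its cheapest open site; total = fixed + service.
{P1, P2}: M1→P2 10, M2→P1 11, M3→P1 2, M4→P1 7. Service 30; fixed 10; total 40.
{P1}: M1→P1 15, M2→P1 11, M3→P1 2, M4→P1 7. Service 35; fixed 8; total 43.
{P1, P2, P3}: M1→P2 10, M2→P3 10, M3→P1 2, M4→P1 7. Service 29; fixed 17; total 46.
{P2}: M1→P2 10, M2→P2 13, M3→P2 14, M4→P2 15. Service 52; fixed 2; total 54.
No other subset beats 40.

Open P1 and P2; minimum total cost 40.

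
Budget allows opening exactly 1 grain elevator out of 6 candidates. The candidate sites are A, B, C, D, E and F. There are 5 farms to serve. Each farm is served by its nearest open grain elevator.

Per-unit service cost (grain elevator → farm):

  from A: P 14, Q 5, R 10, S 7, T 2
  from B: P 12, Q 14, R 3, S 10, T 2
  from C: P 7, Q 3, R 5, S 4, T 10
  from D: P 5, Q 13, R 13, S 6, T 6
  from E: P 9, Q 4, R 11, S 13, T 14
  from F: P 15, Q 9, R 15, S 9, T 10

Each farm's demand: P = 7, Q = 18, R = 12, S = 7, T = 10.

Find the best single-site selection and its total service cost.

Choose C only; total service cost 291.

With exactly 1 open, each farm uses its cheapest among the chosen.
{C}: P→C 7·7=49, Q→C 3·18=54, R→C 5·12=60, S→C 4·7=28, T→C 10·10=100. Service cost 291.
{A}: service cost 377
{B}: service cost 462
Among all 6 size-1 choices, {C} is lowest.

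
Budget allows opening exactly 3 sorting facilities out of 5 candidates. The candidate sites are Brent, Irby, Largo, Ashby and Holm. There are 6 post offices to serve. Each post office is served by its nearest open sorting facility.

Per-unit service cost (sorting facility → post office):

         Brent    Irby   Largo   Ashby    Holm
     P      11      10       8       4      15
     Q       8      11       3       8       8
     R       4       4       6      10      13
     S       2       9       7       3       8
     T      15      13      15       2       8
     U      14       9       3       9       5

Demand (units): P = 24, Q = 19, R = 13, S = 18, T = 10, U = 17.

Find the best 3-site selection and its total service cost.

With exactly 3 open, each post office uses its cheapest among the chosen.
{Brent, Largo, Ashby}: P→Ashby 4·24=96, Q→Largo 3·19=57, R→Brent 4·13=52, S→Brent 2·18=36, T→Ashby 2·10=20, U→Largo 3·17=51. Service cost 312.
{Irby, Largo, Ashby}: service cost 330
{Largo, Ashby, Holm}: service cost 356
Among all 10 size-3 choices, {Brent, Largo, Ashby} is lowest.

Choose Brent, Largo and Ashby; total service cost 312.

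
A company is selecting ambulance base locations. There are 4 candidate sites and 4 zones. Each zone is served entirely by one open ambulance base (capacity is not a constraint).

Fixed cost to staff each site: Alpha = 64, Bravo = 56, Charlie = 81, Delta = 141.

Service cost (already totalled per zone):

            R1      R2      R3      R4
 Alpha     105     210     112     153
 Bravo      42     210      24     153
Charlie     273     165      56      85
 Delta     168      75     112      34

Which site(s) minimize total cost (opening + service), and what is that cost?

For any fixed open set, each zone goes to its cheapest open site; total = fixed + service.
{Bravo, Delta}: R1→Bravo 42, R2→Delta 75, R3→Bravo 24, R4→Delta 34. Service 175; fixed 197; total 372.
{Alpha, Bravo, Delta}: service 175 + fixed 261 = 436
{Bravo, Charlie}: R1→Bravo 42, R2→Charlie 165, R3→Bravo 24, R4→Charlie 85. Service 316; fixed 137; total 453.
{Alpha, Bravo, Charlie, Delta}: R1→Bravo 42, R2→Delta 75, R3→Bravo 24, R4→Delta 34. Service 175; fixed 342; total 517.
No other subset beats 372.

Open Bravo and Delta; minimum total cost 372.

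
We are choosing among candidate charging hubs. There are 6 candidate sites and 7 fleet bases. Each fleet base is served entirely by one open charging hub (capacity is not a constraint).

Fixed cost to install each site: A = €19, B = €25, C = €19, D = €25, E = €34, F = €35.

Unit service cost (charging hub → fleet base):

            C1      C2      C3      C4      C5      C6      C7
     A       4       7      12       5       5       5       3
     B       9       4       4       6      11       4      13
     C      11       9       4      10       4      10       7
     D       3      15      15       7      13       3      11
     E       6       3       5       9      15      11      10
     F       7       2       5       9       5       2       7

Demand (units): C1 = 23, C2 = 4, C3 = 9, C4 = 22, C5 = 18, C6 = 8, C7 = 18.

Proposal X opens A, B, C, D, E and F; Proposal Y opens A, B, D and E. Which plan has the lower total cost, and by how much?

Proposal X: {A, B, C, D, E, F}: C1→D 3·23=69, C2→F 2·4=8, C3→B 4·9=36, C4→A 5·22=110, C5→C 4·18=72, C6→F 2·8=16, C7→A 3·18=54. Service 365; fixed 157; total 522.
Proposal Y: {A, B, D, E}: C1→D 3·23=69, C2→E 3·4=12, C3→B 4·9=36, C4→A 5·22=110, C5→A 5·18=90, C6→D 3·8=24, C7→A 3·18=54. Service 395; fixed 103; total 498.
Difference: |522 − 498| = 24.

Proposal Y is cheaper by 24.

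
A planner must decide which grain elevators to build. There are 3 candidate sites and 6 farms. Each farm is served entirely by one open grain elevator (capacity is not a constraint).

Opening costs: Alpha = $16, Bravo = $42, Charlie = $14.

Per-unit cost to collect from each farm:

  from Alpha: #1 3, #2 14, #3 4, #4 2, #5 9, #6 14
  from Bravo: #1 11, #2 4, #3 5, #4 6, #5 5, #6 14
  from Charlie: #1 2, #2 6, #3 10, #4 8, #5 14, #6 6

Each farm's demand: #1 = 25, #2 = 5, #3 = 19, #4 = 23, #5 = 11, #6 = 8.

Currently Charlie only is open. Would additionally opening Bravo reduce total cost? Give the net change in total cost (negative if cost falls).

Yes — net change −208 (cost falls by 208).

Current service cost with {Charlie}: 656.
Adding Bravo: each farm re-picks its cheapest; new service cost 406, saving 250.
Extra fixed cost: 42. Net change = 42 − 250 = -208.
(Totals: 670 → 462.)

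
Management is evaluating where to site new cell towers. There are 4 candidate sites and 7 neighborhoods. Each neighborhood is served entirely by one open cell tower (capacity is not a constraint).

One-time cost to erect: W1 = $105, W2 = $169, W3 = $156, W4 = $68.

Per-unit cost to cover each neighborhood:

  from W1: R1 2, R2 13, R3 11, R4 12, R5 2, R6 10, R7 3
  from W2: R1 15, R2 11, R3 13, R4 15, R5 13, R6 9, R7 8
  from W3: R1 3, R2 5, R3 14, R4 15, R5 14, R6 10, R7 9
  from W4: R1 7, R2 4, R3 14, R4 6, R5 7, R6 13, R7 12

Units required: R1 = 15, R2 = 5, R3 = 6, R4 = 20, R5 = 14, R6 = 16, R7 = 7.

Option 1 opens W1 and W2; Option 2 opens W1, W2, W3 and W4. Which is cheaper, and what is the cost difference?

Option 1 is cheaper by 69.

Option 1: {W1, W2}: R1→W1 2·15=30, R2→W2 11·5=55, R3→W1 11·6=66, R4→W1 12·20=240, R5→W1 2·14=28, R6→W2 9·16=144, R7→W1 3·7=21. Service 584; fixed 274; total 858.
Option 2: {W1, W2, W3, W4}: R1→W1 2·15=30, R2→W4 4·5=20, R3→W1 11·6=66, R4→W4 6·20=120, R5→W1 2·14=28, R6→W2 9·16=144, R7→W1 3·7=21. Service 429; fixed 498; total 927.
Difference: |858 − 927| = 69.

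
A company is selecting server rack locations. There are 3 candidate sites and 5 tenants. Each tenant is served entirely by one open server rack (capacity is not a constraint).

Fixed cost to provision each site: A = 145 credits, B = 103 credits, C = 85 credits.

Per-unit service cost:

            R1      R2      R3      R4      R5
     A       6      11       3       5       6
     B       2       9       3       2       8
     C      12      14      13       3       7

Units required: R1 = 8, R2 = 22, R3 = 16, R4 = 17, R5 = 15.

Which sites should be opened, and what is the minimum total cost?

For any fixed open set, each tenant goes to its cheapest open site; total = fixed + service.
{B}: R1→B 2·8=16, R2→B 9·22=198, R3→B 3·16=48, R4→B 2·17=34, R5→B 8·15=120. Service 416; fixed 103; total 519.
{B, C}: R1→B 2·8=16, R2→B 9·22=198, R3→B 3·16=48, R4→B 2·17=34, R5→C 7·15=105. Service 401; fixed 188; total 589.
{A, B}: service 386 + fixed 248 = 634
{A, B, C}: service 386 + fixed 333 = 719
No other subset beats 519.

Open B only; minimum total cost 519.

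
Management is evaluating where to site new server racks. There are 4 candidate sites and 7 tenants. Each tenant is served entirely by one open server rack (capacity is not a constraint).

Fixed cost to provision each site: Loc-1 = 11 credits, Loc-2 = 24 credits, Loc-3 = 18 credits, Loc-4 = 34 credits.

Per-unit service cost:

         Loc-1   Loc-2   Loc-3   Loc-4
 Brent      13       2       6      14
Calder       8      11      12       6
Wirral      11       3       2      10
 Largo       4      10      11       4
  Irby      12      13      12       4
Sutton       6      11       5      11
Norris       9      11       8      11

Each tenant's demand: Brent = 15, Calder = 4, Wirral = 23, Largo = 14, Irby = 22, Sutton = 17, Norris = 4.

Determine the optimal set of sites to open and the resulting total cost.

For any fixed open set, each tenant goes to its cheapest open site; total = fixed + service.
{Loc-2, Loc-3, Loc-4}: Brent→Loc-2 2·15=30, Calder→Loc-4 6·4=24, Wirral→Loc-3 2·23=46, Largo→Loc-4 4·14=56, Irby→Loc-4 4·22=88, Sutton→Loc-3 5·17=85, Norris→Loc-3 8·4=32. Service 361; fixed 76; total 437.
{Loc-1, Loc-2, Loc-3, Loc-4}: Brent→Loc-2 2·15=30, Calder→Loc-4 6·4=24, Wirral→Loc-3 2·23=46, Largo→Loc-1 4·14=56, Irby→Loc-4 4·22=88, Sutton→Loc-3 5·17=85, Norris→Loc-3 8·4=32. Service 361; fixed 87; total 448.
{Loc-3, Loc-4}: service 421 + fixed 52 = 473
{Loc-1}: Brent→Loc-1 13·15=195, Calder→Loc-1 8·4=32, Wirral→Loc-1 11·23=253, Largo→Loc-1 4·14=56, Irby→Loc-1 12·22=264, Sutton→Loc-1 6·17=102, Norris→Loc-1 9·4=36. Service 938; fixed 11; total 949.
No other subset beats 437.

Open Loc-2, Loc-3 and Loc-4; minimum total cost 437.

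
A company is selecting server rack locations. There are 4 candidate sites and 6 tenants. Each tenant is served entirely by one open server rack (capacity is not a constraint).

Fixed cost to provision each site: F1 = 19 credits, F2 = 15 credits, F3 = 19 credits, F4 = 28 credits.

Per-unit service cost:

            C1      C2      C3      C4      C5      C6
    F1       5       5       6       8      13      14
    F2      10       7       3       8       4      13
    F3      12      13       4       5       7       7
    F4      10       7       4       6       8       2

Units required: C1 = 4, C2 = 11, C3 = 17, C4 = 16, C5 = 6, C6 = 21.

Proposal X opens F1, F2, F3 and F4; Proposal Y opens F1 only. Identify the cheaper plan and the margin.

Proposal X: {F1, F2, F3, F4}: C1→F1 5·4=20, C2→F1 5·11=55, C3→F2 3·17=51, C4→F3 5·16=80, C5→F2 4·6=24, C6→F4 2·21=42. Service 272; fixed 81; total 353.
Proposal Y: {F1}: C1→F1 5·4=20, C2→F1 5·11=55, C3→F1 6·17=102, C4→F1 8·16=128, C5→F1 13·6=78, C6→F1 14·21=294. Service 677; fixed 19; total 696.
Difference: |353 − 696| = 343.

Proposal X is cheaper by 343.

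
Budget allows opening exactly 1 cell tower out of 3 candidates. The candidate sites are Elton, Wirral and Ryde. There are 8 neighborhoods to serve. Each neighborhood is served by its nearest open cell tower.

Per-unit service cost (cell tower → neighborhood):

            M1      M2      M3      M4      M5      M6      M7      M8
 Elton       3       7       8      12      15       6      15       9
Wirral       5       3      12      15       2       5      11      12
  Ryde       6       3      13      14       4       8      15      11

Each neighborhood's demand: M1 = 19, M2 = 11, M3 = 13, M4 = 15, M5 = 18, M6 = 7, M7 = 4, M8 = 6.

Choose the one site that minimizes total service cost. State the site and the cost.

Choose Wirral only; total service cost 696.

With exactly 1 open, each neighborhood uses its cheapest among the chosen.
{Wirral}: M1→Wirral 5·19=95, M2→Wirral 3·11=33, M3→Wirral 12·13=156, M4→Wirral 15·15=225, M5→Wirral 2·18=36, M6→Wirral 5·7=35, M7→Wirral 11·4=44, M8→Wirral 12·6=72. Service cost 696.
{Ryde}: service cost 780
{Elton}: service cost 844
Among all 3 size-1 choices, {Wirral} is lowest.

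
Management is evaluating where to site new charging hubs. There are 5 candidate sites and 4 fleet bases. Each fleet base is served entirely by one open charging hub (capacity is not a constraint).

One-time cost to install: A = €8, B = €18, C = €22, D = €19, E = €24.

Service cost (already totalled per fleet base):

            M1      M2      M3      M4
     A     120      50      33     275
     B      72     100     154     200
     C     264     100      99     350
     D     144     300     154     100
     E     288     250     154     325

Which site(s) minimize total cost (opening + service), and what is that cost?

For any fixed open set, each fleet base goes to its cheapest open site; total = fixed + service.
{A, B, D}: M1→B 72, M2→A 50, M3→A 33, M4→D 100. Service 255; fixed 45; total 300.
{A, B, C, D}: M1→B 72, M2→A 50, M3→A 33, M4→D 100. Service 255; fixed 67; total 322.
{A, B, D, E}: service 255 + fixed 69 = 324
{A, B, C, D, E}: service 255 + fixed 91 = 346
No other subset beats 300.

Open A, B and D; minimum total cost 300.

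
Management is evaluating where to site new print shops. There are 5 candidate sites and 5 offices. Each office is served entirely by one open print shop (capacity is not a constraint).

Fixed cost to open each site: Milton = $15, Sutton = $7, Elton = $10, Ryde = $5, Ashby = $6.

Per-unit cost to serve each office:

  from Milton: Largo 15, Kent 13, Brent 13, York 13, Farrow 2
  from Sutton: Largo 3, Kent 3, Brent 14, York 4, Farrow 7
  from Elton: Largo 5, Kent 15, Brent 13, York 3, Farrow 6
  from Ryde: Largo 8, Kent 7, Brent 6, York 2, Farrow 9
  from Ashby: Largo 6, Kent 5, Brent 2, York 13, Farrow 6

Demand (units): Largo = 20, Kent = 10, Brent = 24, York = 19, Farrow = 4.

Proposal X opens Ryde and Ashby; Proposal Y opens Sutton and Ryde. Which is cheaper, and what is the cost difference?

Proposal X is cheaper by 21.

Proposal X: {Ryde, Ashby}: Largo→Ashby 6·20=120, Kent→Ashby 5·10=50, Brent→Ashby 2·24=48, York→Ryde 2·19=38, Farrow→Ashby 6·4=24. Service 280; fixed 11; total 291.
Proposal Y: {Sutton, Ryde}: Largo→Sutton 3·20=60, Kent→Sutton 3·10=30, Brent→Ryde 6·24=144, York→Ryde 2·19=38, Farrow→Sutton 7·4=28. Service 300; fixed 12; total 312.
Difference: |291 − 312| = 21.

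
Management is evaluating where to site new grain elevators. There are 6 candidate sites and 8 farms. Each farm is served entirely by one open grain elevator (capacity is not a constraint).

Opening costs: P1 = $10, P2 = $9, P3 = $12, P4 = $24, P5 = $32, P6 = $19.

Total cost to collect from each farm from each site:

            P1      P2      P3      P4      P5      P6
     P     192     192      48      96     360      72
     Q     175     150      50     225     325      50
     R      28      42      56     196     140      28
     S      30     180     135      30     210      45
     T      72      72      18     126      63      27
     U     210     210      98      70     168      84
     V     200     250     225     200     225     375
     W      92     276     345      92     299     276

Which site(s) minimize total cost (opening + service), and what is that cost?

Open P1, P3 and P4; minimum total cost 582.

For any fixed open set, each farm goes to its cheapest open site; total = fixed + service.
{P1, P3, P4}: P→P3 48, Q→P3 50, R→P1 28, S→P1 30, T→P3 18, U→P4 70, V→P1 200, W→P1 92. Service 536; fixed 46; total 582.
{P1, P3}: service 564 + fixed 22 = 586
{P1, P2, P3, P4}: P→P3 48, Q→P3 50, R→P1 28, S→P1 30, T→P3 18, U→P4 70, V→P1 200, W→P1 92. Service 536; fixed 55; total 591.
{P1, P2, P3, P4, P5, P6}: P→P3 48, Q→P3 50, R→P1 28, S→P1 30, T→P3 18, U→P4 70, V→P1 200, W→P1 92. Service 536; fixed 106; total 642.
No other subset beats 582.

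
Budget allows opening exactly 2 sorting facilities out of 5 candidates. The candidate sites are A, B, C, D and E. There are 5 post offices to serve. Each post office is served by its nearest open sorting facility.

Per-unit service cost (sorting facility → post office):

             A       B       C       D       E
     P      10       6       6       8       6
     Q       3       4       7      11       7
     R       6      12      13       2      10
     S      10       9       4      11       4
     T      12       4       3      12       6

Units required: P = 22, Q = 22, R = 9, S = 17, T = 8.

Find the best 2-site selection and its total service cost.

Choose A and C; total service cost 344.

With exactly 2 open, each post office uses its cheapest among the chosen.
{A, C}: P→C 6·22=132, Q→A 3·22=66, R→A 6·9=54, S→C 4·17=68, T→C 3·8=24. Service cost 344.
{A, E}: service cost 368
{C, D}: service cost 396
Among all 10 size-2 choices, {A, C} is lowest.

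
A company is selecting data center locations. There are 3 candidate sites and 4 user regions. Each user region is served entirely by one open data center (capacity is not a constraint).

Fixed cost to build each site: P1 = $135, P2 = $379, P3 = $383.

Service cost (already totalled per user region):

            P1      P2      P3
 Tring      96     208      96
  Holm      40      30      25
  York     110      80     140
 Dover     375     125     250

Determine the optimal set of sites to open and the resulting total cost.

For any fixed open set, each user region goes to its cheapest open site; total = fixed + service.
{P1}: Tring→P1 96, Holm→P1 40, York→P1 110, Dover→P1 375. Service 621; fixed 135; total 756.
{P2}: Tring→P2 208, Holm→P2 30, York→P2 80, Dover→P2 125. Service 443; fixed 379; total 822.
{P1, P2}: Tring→P1 96, Holm→P2 30, York→P2 80, Dover→P2 125. Service 331; fixed 514; total 845.
{P1, P2, P3}: Tring→P1 96, Holm→P3 25, York→P2 80, Dover→P2 125. Service 326; fixed 897; total 1223.
(All 7 nonempty subsets were checked; P1 only is lowest.)

Open P1 only; minimum total cost 756.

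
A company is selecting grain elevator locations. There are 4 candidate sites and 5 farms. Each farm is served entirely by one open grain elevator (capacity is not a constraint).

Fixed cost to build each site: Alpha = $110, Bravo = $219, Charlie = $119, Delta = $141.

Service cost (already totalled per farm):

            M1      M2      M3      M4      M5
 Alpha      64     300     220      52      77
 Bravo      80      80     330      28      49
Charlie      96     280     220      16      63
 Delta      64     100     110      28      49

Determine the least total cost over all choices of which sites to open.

For any fixed open set, each farm goes to its cheapest open site; total = fixed + service.
{Delta}: M1→Delta 64, M2→Delta 100, M3→Delta 110, M4→Delta 28, M5→Delta 49. Service 351; fixed 141; total 492.
{Charlie, Delta}: M1→Delta 64, M2→Delta 100, M3→Delta 110, M4→Charlie 16, M5→Delta 49. Service 339; fixed 260; total 599.
{Alpha, Delta}: service 351 + fixed 251 = 602
{Alpha, Bravo, Charlie, Delta}: M1→Alpha 64, M2→Bravo 80, M3→Delta 110, M4→Charlie 16, M5→Bravo 49. Service 319; fixed 589; total 908.
No other subset beats 492.

Minimum total cost: 492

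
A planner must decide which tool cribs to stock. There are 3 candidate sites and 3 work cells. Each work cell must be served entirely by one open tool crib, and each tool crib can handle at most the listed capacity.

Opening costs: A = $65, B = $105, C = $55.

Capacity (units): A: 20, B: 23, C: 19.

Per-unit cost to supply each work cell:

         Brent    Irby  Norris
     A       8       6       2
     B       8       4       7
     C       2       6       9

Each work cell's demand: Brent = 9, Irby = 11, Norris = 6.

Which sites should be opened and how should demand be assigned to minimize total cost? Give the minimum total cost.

Minimum total cost: 216

Open {A, C}: Brent→C 2·9=18, Irby→A 6·11=66, Norris→A 2·6=12.
Loads: A carries 17/20, C carries 9/19. Service 96; fixed 120; total 216.
Next best feasible plan costs 258.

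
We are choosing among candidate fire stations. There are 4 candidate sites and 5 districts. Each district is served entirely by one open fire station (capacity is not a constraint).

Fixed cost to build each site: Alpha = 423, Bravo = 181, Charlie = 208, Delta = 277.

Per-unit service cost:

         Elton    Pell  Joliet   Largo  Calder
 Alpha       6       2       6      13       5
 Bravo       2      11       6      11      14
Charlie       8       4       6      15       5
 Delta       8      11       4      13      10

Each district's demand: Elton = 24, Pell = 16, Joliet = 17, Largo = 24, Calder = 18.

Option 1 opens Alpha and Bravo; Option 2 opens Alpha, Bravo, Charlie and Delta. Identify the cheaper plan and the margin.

Option 1: {Alpha, Bravo}: Elton→Bravo 2·24=48, Pell→Alpha 2·16=32, Joliet→Alpha 6·17=102, Largo→Bravo 11·24=264, Calder→Alpha 5·18=90. Service 536; fixed 604; total 1140.
Option 2: {Alpha, Bravo, Charlie, Delta}: Elton→Bravo 2·24=48, Pell→Alpha 2·16=32, Joliet→Delta 4·17=68, Largo→Bravo 11·24=264, Calder→Alpha 5·18=90. Service 502; fixed 1089; total 1591.
Difference: |1140 − 1591| = 451.

Option 1 is cheaper by 451.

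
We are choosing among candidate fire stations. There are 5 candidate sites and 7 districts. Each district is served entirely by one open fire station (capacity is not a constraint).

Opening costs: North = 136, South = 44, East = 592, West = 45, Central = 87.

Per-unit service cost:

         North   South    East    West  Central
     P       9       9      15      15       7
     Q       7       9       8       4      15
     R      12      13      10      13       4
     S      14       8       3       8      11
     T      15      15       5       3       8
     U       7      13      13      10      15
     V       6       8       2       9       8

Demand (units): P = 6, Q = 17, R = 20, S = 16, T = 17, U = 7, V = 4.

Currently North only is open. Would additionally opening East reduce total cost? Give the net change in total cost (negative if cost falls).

No — net change +190 (cost rises by 190).

Current service cost with {North}: 965.
Adding East: each district re-picks its cheapest; new service cost 563, saving 402.
Extra fixed cost: 592. Net change = 592 − 402 = 190.
(Totals: 1101 → 1291.)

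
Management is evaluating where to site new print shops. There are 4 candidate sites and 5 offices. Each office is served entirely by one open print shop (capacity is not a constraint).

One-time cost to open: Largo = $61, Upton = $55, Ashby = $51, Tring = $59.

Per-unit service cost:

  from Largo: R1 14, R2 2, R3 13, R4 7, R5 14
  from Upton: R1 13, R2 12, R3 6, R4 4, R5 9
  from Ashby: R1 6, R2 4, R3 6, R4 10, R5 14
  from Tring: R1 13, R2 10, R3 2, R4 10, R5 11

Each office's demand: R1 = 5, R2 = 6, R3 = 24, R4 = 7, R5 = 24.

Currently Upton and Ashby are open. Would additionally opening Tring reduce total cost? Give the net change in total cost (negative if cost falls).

Yes — net change −37 (cost falls by 37).

Current service cost with {Upton, Ashby}: 442.
Adding Tring: each office re-picks its cheapest; new service cost 346, saving 96.
Extra fixed cost: 59. Net change = 59 − 96 = -37.
(Totals: 548 → 511.)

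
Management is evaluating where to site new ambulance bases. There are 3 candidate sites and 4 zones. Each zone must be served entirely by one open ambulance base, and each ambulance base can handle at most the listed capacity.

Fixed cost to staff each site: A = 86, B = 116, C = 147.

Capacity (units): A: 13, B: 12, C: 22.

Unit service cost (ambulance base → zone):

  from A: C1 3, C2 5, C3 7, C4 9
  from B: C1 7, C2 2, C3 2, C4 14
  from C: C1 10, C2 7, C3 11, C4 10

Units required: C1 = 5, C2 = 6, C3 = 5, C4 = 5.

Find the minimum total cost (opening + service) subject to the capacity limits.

Open {A, B}: C1→A 3·5=15, C2→B 2·6=12, C3→B 2·5=10, C4→A 9·5=45.
Loads: A carries 10/13, B carries 11/12. Service 82; fixed 202; total 284.
Next best feasible plan costs 322.

Minimum total cost: 284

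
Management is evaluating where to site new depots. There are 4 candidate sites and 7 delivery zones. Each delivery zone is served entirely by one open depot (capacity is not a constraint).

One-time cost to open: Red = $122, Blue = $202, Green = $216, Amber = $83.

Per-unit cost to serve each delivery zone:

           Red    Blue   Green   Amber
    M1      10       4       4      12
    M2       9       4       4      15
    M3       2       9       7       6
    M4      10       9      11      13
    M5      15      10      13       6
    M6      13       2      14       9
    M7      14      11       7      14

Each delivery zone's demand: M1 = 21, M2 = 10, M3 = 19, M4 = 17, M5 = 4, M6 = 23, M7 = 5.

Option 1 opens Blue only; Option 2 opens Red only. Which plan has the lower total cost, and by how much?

Option 1 is cheaper by 268.

Option 1: {Blue}: M1→Blue 4·21=84, M2→Blue 4·10=40, M3→Blue 9·19=171, M4→Blue 9·17=153, M5→Blue 10·4=40, M6→Blue 2·23=46, M7→Blue 11·5=55. Service 589; fixed 202; total 791.
Option 2: {Red}: M1→Red 10·21=210, M2→Red 9·10=90, M3→Red 2·19=38, M4→Red 10·17=170, M5→Red 15·4=60, M6→Red 13·23=299, M7→Red 14·5=70. Service 937; fixed 122; total 1059.
Difference: |791 − 1059| = 268.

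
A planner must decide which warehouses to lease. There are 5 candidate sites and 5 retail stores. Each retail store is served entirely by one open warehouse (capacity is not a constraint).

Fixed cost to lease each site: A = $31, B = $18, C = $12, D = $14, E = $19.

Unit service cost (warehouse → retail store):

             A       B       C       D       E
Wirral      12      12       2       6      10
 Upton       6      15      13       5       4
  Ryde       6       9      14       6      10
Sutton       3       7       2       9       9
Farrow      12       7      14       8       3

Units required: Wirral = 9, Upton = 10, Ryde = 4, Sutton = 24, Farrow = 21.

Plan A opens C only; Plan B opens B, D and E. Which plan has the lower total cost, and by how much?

Plan A: {C}: Wirral→C 2·9=18, Upton→C 13·10=130, Ryde→C 14·4=56, Sutton→C 2·24=48, Farrow→C 14·21=294. Service 546; fixed 12; total 558.
Plan B: {B, D, E}: Wirral→D 6·9=54, Upton→E 4·10=40, Ryde→D 6·4=24, Sutton→B 7·24=168, Farrow→E 3·21=63. Service 349; fixed 51; total 400.
Difference: |558 − 400| = 158.

Plan B is cheaper by 158.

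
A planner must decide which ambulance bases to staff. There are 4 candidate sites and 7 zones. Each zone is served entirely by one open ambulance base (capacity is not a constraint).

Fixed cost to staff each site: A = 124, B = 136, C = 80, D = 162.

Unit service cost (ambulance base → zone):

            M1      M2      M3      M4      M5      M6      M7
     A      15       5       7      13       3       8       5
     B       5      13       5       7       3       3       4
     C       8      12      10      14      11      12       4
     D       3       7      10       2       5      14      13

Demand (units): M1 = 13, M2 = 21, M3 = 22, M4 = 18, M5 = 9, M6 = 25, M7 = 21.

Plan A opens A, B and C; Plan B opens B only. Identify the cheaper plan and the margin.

Plan B is cheaper by 36.

Plan A: {A, B, C}: M1→B 5·13=65, M2→A 5·21=105, M3→B 5·22=110, M4→B 7·18=126, M5→A 3·9=27, M6→B 3·25=75, M7→B 4·21=84. Service 592; fixed 340; total 932.
Plan B: {B}: M1→B 5·13=65, M2→B 13·21=273, M3→B 5·22=110, M4→B 7·18=126, M5→B 3·9=27, M6→B 3·25=75, M7→B 4·21=84. Service 760; fixed 136; total 896.
Difference: |932 − 896| = 36.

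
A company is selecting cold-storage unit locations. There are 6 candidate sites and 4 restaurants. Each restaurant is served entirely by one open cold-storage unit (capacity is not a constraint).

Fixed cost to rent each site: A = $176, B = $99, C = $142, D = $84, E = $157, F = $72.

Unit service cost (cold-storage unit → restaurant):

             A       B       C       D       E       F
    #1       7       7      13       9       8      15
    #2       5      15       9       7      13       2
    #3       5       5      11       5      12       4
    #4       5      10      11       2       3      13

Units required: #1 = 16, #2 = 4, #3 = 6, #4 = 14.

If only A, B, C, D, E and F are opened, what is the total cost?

Each restaurant is assigned to its cheapest site among the open ones.
{A, B, C, D, E, F}: #1→A 7·16=112, #2→F 2·4=8, #3→F 4·6=24, #4→D 2·14=28. Service 172; fixed 730; total 902.

Total cost: 902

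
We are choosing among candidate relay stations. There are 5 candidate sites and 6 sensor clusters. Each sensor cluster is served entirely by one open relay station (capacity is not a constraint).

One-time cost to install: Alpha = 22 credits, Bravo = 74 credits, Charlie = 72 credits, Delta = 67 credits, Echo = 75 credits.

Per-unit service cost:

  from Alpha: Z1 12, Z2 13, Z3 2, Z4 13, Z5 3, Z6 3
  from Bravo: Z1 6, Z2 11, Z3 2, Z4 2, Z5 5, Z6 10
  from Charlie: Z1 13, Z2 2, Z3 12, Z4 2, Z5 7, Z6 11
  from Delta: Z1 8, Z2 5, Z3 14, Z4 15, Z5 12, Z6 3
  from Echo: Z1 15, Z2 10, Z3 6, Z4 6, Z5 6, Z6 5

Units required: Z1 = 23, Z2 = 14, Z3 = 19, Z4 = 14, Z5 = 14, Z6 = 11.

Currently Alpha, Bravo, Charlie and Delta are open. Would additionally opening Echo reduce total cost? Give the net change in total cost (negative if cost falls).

Current service cost with {Alpha, Bravo, Charlie, Delta}: 307.
Adding Echo: each sensor cluster re-picks its cheapest; new service cost 307, saving 0.
Extra fixed cost: 75. Net change = 75 − 0 = 75.
(Totals: 542 → 617.)

No — net change +75 (cost rises by 75).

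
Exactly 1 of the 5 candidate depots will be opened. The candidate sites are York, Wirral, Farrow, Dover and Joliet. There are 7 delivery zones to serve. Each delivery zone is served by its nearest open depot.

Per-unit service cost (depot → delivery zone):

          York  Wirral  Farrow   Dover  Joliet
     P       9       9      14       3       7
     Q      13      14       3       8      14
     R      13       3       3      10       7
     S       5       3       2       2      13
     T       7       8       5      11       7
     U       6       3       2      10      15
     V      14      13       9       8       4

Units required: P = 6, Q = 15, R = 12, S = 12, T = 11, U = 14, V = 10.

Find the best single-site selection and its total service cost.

Choose Farrow only; total service cost 362.

With exactly 1 open, each delivery zone uses its cheapest among the chosen.
{Farrow}: P→Farrow 14·6=84, Q→Farrow 3·15=45, R→Farrow 3·12=36, S→Farrow 2·12=24, T→Farrow 5·11=55, U→Farrow 2·14=28, V→Farrow 9·10=90. Service cost 362.
{Wirral}: service cost 596
{Dover}: service cost 623
Among all 5 size-1 choices, {Farrow} is lowest.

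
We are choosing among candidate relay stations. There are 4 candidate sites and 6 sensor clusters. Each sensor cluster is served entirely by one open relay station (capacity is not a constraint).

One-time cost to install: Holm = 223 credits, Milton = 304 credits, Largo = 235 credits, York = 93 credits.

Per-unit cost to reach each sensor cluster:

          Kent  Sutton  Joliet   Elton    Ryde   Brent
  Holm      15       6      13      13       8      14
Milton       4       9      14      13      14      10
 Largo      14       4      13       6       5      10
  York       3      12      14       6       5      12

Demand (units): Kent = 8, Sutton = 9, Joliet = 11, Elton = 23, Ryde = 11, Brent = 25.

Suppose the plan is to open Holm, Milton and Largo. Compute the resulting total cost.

Each sensor cluster is assigned to its cheapest site among the open ones.
{Holm, Milton, Largo}: Kent→Milton 4·8=32, Sutton→Largo 4·9=36, Joliet→Holm 13·11=143, Elton→Largo 6·23=138, Ryde→Largo 5·11=55, Brent→Milton 10·25=250. Service 654; fixed 762; total 1416.

Total cost: 1416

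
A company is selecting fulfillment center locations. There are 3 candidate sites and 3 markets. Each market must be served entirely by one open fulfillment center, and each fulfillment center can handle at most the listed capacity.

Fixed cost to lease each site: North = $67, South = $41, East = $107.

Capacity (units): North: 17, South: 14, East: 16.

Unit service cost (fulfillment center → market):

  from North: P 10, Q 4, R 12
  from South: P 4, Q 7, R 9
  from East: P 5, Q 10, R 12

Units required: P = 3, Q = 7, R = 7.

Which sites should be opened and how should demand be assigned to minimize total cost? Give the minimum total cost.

Minimum total cost: 209

Open {North}: P→North 10·3=30, Q→North 4·7=28, R→North 12·7=84.
Loads: North carries 17/17. Service 142; fixed 67; total 209.
Next best feasible plan costs 211.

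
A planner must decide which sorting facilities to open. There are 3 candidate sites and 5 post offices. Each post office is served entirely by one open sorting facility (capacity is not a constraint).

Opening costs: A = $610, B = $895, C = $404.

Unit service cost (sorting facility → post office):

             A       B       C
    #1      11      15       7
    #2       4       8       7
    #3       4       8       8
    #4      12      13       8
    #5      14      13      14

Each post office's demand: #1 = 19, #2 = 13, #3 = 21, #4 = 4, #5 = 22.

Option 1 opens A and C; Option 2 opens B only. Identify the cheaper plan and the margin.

Option 1 is cheaper by 167.

Option 1: {A, C}: #1→C 7·19=133, #2→A 4·13=52, #3→A 4·21=84, #4→C 8·4=32, #5→A 14·22=308. Service 609; fixed 1014; total 1623.
Option 2: {B}: #1→B 15·19=285, #2→B 8·13=104, #3→B 8·21=168, #4→B 13·4=52, #5→B 13·22=286. Service 895; fixed 895; total 1790.
Difference: |1623 − 1790| = 167.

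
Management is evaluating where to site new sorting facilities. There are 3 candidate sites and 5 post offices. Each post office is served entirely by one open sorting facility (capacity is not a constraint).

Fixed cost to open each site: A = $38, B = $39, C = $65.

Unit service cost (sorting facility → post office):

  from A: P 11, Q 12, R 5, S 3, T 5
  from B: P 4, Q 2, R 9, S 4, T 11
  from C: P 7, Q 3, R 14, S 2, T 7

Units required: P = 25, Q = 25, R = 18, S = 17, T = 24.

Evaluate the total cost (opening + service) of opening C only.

Total cost: 769

Each post office is assigned to its cheapest site among the open ones.
{C}: P→C 7·25=175, Q→C 3·25=75, R→C 14·18=252, S→C 2·17=34, T→C 7·24=168. Service 704; fixed 65; total 769.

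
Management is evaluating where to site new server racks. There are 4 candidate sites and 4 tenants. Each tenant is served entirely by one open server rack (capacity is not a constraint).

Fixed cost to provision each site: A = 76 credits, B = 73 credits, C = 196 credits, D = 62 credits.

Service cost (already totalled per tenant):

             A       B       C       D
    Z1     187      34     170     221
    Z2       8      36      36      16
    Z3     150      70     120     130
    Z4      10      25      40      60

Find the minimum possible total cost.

For any fixed open set, each tenant goes to its cheapest open site; total = fixed + service.
{B}: Z1→B 34, Z2→B 36, Z3→B 70, Z4→B 25. Service 165; fixed 73; total 238.
{A, B}: service 122 + fixed 149 = 271
{B, D}: service 145 + fixed 135 = 280
{A, B, C, D}: service 122 + fixed 407 = 529
(All 15 nonempty subsets were checked; B only is lowest.)

Minimum total cost: 238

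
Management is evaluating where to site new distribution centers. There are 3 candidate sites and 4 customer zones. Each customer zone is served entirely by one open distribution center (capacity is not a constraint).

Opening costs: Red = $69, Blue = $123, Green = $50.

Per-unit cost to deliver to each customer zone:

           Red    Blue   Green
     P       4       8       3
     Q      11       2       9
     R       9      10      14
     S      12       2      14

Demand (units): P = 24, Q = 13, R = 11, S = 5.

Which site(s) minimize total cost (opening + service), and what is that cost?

For any fixed open set, each customer zone goes to its cheapest open site; total = fixed + service.
{Blue, Green}: P→Green 3·24=72, Q→Blue 2·13=26, R→Blue 10·11=110, S→Blue 2·5=10. Service 218; fixed 173; total 391.
{Red, Blue}: P→Red 4·24=96, Q→Blue 2·13=26, R→Red 9·11=99, S→Blue 2·5=10. Service 231; fixed 192; total 423.
{Red, Blue, Green}: service 207 + fixed 242 = 449
{Green}: service 413 + fixed 50 = 463
No other subset beats 391.

Open Blue and Green; minimum total cost 391.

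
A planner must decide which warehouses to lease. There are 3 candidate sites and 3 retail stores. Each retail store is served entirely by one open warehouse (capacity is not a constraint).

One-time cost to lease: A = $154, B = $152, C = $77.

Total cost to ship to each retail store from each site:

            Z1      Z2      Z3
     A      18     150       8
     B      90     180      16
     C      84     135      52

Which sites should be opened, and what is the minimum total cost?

For any fixed open set, each retail store goes to its cheapest open site; total = fixed + service.
{A}: Z1→A 18, Z2→A 150, Z3→A 8. Service 176; fixed 154; total 330.
{C}: service 271 + fixed 77 = 348
{A, C}: service 161 + fixed 231 = 392
{A, B, C}: service 161 + fixed 383 = 544
(All 7 nonempty subsets were checked; A only is lowest.)

Open A only; minimum total cost 330.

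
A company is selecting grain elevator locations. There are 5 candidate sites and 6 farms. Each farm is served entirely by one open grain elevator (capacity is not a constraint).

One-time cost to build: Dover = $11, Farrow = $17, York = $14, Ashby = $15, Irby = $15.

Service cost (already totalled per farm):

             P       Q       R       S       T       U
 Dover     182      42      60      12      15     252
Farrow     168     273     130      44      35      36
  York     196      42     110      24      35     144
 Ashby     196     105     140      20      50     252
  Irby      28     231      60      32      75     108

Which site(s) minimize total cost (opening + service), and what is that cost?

Open Dover, Farrow and Irby; minimum total cost 236.

For any fixed open set, each farm goes to its cheapest open site; total = fixed + service.
{Dover, Farrow, Irby}: P→Irby 28, Q→Dover 42, R→Dover 60, S→Dover 12, T→Dover 15, U→Farrow 36. Service 193; fixed 43; total 236.
{Dover, Farrow, York, Irby}: service 193 + fixed 57 = 250
{Dover, Farrow, Ashby, Irby}: P→Irby 28, Q→Dover 42, R→Dover 60, S→Dover 12, T→Dover 15, U→Farrow 36. Service 193; fixed 58; total 251.
{Dover, Farrow, York, Ashby, Irby}: service 193 + fixed 72 = 265
No other subset beats 236.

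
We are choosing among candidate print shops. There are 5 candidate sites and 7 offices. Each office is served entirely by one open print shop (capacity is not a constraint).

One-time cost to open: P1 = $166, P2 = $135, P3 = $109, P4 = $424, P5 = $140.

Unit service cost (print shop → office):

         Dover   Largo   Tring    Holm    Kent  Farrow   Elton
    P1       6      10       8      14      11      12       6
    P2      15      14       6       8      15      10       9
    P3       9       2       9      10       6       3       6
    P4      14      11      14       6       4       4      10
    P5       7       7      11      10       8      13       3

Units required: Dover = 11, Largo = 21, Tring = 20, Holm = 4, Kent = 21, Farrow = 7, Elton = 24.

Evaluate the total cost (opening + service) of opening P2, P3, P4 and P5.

Each office is assigned to its cheapest site among the open ones.
{P2, P3, P4, P5}: Dover→P5 7·11=77, Largo→P3 2·21=42, Tring→P2 6·20=120, Holm→P4 6·4=24, Kent→P4 4·21=84, Farrow→P3 3·7=21, Elton→P5 3·24=72. Service 440; fixed 808; total 1248.

Total cost: 1248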